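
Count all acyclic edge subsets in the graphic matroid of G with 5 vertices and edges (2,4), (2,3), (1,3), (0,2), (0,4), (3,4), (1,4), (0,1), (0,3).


An independent set in a graphic matroid is an acyclic edge subset.
G has 5 vertices and 9 edges.
Enumerate all 2^9 = 512 subsets, checking for acyclicity.
Total independent sets = 198.

198


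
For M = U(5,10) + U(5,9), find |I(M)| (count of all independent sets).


For a direct sum, |I(M1+M2)| = |I(M1)| * |I(M2)|.
|I(U(5,10))| = sum C(10,k) for k=0..5 = 638.
|I(U(5,9))| = sum C(9,k) for k=0..5 = 382.
Total = 638 * 382 = 243716.

243716


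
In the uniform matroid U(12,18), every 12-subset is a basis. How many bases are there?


Bases of U(12,18) are all 12-element subsets of the 18-element ground set.
Number of bases = C(18,12).
C(18,12) = 18! / (12! * 6!) = 18564.

18564


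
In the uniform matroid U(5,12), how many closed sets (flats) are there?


Flats of U(5,12): every subset of size < 5 is a flat, plus E itself.
Count = (12 choose 0) + (12 choose 1) + (12 choose 2) + (12 choose 3) + (12 choose 4) + 1
     = 1 + 12 + 66 + 220 + 495 + 1
     = 795.

795


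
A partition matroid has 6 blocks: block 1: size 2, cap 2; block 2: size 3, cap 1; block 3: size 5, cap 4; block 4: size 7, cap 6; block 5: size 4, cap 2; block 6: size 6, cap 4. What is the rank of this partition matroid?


Rank of a partition matroid = sum of min(|Si|, ci) for each block.
= min(2,2) + min(3,1) + min(5,4) + min(7,6) + min(4,2) + min(6,4)
= 2 + 1 + 4 + 6 + 2 + 4
= 19.

19


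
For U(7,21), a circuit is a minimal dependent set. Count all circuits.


In U(7,21), circuits are the (8)-element subsets.
Any set of 8 elements is dependent, and removing any one element gives
an independent set of size 7, so it is a minimal dependent set.
Number of circuits = (21 choose 8) = 203490.

203490


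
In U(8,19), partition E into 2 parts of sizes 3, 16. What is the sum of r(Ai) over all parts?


r(Ai) = min(|Ai|, 8) for each part.
Sum = min(3,8) + min(16,8)
    = 3 + 8
    = 11.

11


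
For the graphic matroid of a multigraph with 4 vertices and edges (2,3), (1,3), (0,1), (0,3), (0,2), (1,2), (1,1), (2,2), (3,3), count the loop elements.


In a graphic matroid, a loop is a self-loop edge (u,u) with rank 0.
Examining all 9 edges for self-loops...
Self-loops found: (1,1), (2,2), (3,3)
Number of loops = 3.

3


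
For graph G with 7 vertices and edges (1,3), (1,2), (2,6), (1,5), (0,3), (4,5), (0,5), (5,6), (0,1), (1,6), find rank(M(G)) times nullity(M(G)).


r(M) = |V| - c = 7 - 1 = 6.
nullity = |E| - r(M) = 10 - 6 = 4.
Product = 6 * 4 = 24.

24


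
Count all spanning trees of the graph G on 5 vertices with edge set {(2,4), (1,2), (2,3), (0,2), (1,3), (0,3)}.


By Kirchhoff's matrix tree theorem, the number of spanning trees equals
the determinant of any cofactor of the Laplacian matrix L.
G has 5 vertices and 6 edges.
Computing the (4 x 4) cofactor determinant gives 8.

8


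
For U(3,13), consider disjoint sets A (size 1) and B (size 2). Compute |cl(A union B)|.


|A union B| = 1 + 2 = 3 (disjoint).
In U(3,13), cl(S) = S if |S| < 3, else cl(S) = E.
Since 3 >= 3, cl(A union B) = E.
|cl(A union B)| = 13.

13


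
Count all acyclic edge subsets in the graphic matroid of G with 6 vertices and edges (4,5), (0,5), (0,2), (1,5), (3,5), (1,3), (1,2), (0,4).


An independent set in a graphic matroid is an acyclic edge subset.
G has 6 vertices and 8 edges.
Enumerate all 2^8 = 256 subsets, checking for acyclicity.
Total independent sets = 180.

180


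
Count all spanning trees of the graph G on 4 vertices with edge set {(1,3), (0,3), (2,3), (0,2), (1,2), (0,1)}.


By Kirchhoff's matrix tree theorem, the number of spanning trees equals
the determinant of any cofactor of the Laplacian matrix L.
G has 4 vertices and 6 edges.
Computing the (3 x 3) cofactor determinant gives 16.

16


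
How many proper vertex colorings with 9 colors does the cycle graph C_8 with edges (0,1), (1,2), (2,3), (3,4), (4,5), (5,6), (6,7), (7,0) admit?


P(C_8, k) = (k-1)^8 + (-1)^8*(k-1).
P(9) = (8)^8 + 8
= 16777216 + 8 = 16777224.

16777224


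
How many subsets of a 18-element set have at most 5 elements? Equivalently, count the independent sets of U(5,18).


Independent sets of U(5,18) are all subsets of size <= 5.
Count = (18 choose 0) + (18 choose 1) + (18 choose 2) + (18 choose 3) + (18 choose 4) + (18 choose 5)
     = 1 + 18 + 153 + 816 + 3060 + 8568
     = 12616.

12616


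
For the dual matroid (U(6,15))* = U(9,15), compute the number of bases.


The dual of U(r,n) is U(n-r, n) = U(9,15).
Bases of U(9,15) are all (9)-element subsets.
|B(M*)| = C(15,9) = 15! / (9! * 6!) = 5005.

5005


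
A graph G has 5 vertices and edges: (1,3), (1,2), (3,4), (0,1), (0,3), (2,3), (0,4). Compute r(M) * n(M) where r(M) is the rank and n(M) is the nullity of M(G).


r(M) = |V| - c = 5 - 1 = 4.
nullity = |E| - r(M) = 7 - 4 = 3.
Product = 4 * 3 = 12.

12


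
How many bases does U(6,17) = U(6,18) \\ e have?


Deleting e from U(6,18) gives U(6,17) since n > r.
Bases of U(6,17) = C(17,6) = 17! / (6! * 11!) = 12376.

12376


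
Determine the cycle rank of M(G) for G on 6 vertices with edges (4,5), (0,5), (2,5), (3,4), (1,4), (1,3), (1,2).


Cycle rank (nullity) = |E| - r(M) = |E| - (|V| - c).
|E| = 7, |V| = 6, c = 1.
Nullity = 7 - (6 - 1) = 7 - 5 = 2.

2


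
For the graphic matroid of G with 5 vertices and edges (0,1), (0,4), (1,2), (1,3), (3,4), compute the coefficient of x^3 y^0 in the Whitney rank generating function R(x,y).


R(x,y) = sum over A in 2^E of x^(r(E)-r(A)) * y^(|A|-r(A)).
G has 5 vertices, 5 edges. r(E) = 4.
Enumerate all 2^5 = 32 subsets.
Count subsets with r(E)-r(A)=3 and |A|-r(A)=0: 5.

5


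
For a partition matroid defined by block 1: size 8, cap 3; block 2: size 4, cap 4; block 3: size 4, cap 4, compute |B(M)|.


A basis picks exactly ci elements from block i.
Number of bases = product of C(|Si|, ci).
= C(8,3) * C(4,4) * C(4,4)
= 56 * 1 * 1
= 56.

56


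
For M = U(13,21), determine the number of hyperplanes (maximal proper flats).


Hyperplanes of U(13,21) are flats of rank 12.
In a uniform matroid, these are exactly the (12)-element subsets.
Count = C(21,12) = 293930.

293930


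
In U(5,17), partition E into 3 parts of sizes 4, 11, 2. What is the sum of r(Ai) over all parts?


r(Ai) = min(|Ai|, 5) for each part.
Sum = min(4,5) + min(11,5) + min(2,5)
    = 4 + 5 + 2
    = 11.

11


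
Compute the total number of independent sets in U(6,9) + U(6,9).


For a direct sum, |I(M1+M2)| = |I(M1)| * |I(M2)|.
|I(U(6,9))| = sum C(9,k) for k=0..6 = 466.
|I(U(6,9))| = sum C(9,k) for k=0..6 = 466.
Total = 466 * 466 = 217156.

217156


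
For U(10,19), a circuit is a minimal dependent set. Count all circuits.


In U(10,19), circuits are the (11)-element subsets.
Any set of 11 elements is dependent, and removing any one element gives
an independent set of size 10, so it is a minimal dependent set.
Number of circuits = (19 choose 11) = 75582.

75582


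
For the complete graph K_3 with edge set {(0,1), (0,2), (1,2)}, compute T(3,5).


T(K_3; x,y) = x^2 + x + y.
T(3,5) = 9 + 3 + 5 = 17.

17


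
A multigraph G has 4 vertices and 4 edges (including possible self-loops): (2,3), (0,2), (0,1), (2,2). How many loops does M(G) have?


In a graphic matroid, a loop is a self-loop edge (u,u) with rank 0.
Examining all 4 edges for self-loops...
Self-loops found: (2,2)
Number of loops = 1.

1


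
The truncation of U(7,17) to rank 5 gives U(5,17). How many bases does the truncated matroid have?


Truncating U(7,17) to rank 5 gives U(5,17).
Bases of U(5,17) are all 5-element subsets of 17 elements.
Number of bases = C(17,5) = 17! / (5! * 12!) = 6188.

6188


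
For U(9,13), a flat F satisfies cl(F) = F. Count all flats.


Flats of U(9,13): every subset of size < 9 is a flat, plus E itself.
Count = C(13,0) + C(13,1) + C(13,2) + C(13,3) + C(13,4) + C(13,5) + C(13,6) + C(13,7) + C(13,8) + 1
     = 1 + 13 + 78 + 286 + 715 + 1287 + 1716 + 1716 + 1287 + 1
     = 7100.

7100


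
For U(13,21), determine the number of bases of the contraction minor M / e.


Contracting e from U(13,21) gives U(12,20).
Bases of U(12,20) = C(20,12) = 125970.

125970


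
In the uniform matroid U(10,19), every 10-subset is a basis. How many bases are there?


Bases of U(10,19) are all 10-element subsets of the 19-element ground set.
Number of bases = C(19,10).
(19 choose 10) = 92378.

92378


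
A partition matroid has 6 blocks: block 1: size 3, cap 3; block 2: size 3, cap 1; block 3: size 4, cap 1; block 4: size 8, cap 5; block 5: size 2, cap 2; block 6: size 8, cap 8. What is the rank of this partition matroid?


Rank of a partition matroid = sum of min(|Si|, ci) for each block.
= min(3,3) + min(3,1) + min(4,1) + min(8,5) + min(2,2) + min(8,8)
= 3 + 1 + 1 + 5 + 2 + 8
= 20.

20


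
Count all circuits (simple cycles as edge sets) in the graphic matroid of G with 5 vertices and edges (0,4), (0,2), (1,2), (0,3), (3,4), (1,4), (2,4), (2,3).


A circuit in a graphic matroid = edge set of a simple cycle.
G has 5 vertices and 8 edges.
Enumerating all minimal edge subsets forming cycles...
Total circuits found: 12.

12


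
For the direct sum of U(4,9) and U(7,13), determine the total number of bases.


Bases of a direct sum M1 + M2: |B| = |B(M1)| * |B(M2)|.
|B(U(4,9))| = C(9,4) = 126.
|B(U(7,13))| = C(13,7) = 1716.
Total bases = 126 * 1716 = 216216.

216216


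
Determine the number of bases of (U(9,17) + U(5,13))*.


(M1+M2)* = M1* + M2*.
M1* = U(8,17), bases: C(17,8) = 24310.
M2* = U(8,13), bases: C(13,8) = 1287.
|B(M*)| = 24310 * 1287 = 31286970.

31286970


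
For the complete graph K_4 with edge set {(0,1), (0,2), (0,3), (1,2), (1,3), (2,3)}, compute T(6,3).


T(K_4; x,y) = x^3 + 3x^2 + 4xy + 2x + y^3 + 3y^2 + 2y.
Substituting x=6, y=3:
= 216 + 108 + 72 + 12 + 27 + 27 + 6
= 468.

468


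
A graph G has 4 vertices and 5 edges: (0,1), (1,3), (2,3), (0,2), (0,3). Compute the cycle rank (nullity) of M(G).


Cycle rank (nullity) = |E| - r(M) = |E| - (|V| - c).
|E| = 5, |V| = 4, c = 1.
Nullity = 5 - (4 - 1) = 5 - 3 = 2.

2


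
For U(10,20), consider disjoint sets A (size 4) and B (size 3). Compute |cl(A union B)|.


|A union B| = 4 + 3 = 7 (disjoint).
In U(10,20), cl(S) = S if |S| < 10, else cl(S) = E.
Since 7 < 10, cl(A union B) = A union B.
|cl(A union B)| = 7.

7


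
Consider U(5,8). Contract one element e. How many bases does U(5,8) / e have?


Contracting e from U(5,8) gives U(4,7).
Bases of U(4,7) = (7 choose 4) = 35.

35


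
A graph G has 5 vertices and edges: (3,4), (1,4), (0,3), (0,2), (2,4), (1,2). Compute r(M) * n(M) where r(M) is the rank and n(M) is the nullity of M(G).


r(M) = |V| - c = 5 - 1 = 4.
nullity = |E| - r(M) = 6 - 4 = 2.
Product = 4 * 2 = 8.

8


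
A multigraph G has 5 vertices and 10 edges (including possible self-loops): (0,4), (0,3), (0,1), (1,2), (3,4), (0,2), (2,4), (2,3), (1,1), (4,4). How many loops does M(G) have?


In a graphic matroid, a loop is a self-loop edge (u,u) with rank 0.
Examining all 10 edges for self-loops...
Self-loops found: (1,1), (4,4)
Number of loops = 2.

2


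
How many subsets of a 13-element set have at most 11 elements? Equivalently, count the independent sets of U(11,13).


Independent sets of U(11,13) are all subsets of size <= 11.
Count = (13 choose 0) + (13 choose 1) + (13 choose 2) + (13 choose 3) + (13 choose 4) + (13 choose 5) + (13 choose 6) + (13 choose 7) + (13 choose 8) + (13 choose 9) + (13 choose 10) + (13 choose 11)
     = 1 + 13 + 78 + 286 + 715 + 1287 + 1716 + 1716 + 1287 + 715 + 286 + 78
     = 8178.

8178


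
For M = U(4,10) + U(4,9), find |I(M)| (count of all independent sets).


For a direct sum, |I(M1+M2)| = |I(M1)| * |I(M2)|.
|I(U(4,10))| = sum C(10,k) for k=0..4 = 386.
|I(U(4,9))| = sum C(9,k) for k=0..4 = 256.
Total = 386 * 256 = 98816.

98816


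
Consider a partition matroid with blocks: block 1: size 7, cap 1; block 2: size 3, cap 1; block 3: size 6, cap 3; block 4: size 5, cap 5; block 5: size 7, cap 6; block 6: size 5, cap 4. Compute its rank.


Rank of a partition matroid = sum of min(|Si|, ci) for each block.
= min(7,1) + min(3,1) + min(6,3) + min(5,5) + min(7,6) + min(5,4)
= 1 + 1 + 3 + 5 + 6 + 4
= 20.

20


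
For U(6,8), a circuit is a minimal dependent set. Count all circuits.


In U(6,8), circuits are the (7)-element subsets.
Any set of 7 elements is dependent, and removing any one element gives
an independent set of size 6, so it is a minimal dependent set.
Number of circuits = (8 choose 7) = 8.

8


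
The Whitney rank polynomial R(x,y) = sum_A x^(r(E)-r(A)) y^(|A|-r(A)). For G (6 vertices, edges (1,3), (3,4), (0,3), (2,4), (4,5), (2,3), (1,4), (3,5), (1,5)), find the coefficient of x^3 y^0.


R(x,y) = sum over A in 2^E of x^(r(E)-r(A)) * y^(|A|-r(A)).
G has 6 vertices, 9 edges. r(E) = 5.
Enumerate all 2^9 = 512 subsets.
Count subsets with r(E)-r(A)=3 and |A|-r(A)=0: 36.

36


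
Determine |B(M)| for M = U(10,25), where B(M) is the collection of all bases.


Bases of U(10,25) are all 10-element subsets of the 25-element ground set.
Number of bases = C(25,10).
C(25,10) = 25! / (10! * 15!) = 3268760.

3268760


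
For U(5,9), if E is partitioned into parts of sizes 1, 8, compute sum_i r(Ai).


r(Ai) = min(|Ai|, 5) for each part.
Sum = min(1,5) + min(8,5)
    = 1 + 5
    = 6.

6


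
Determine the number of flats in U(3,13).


Flats of U(3,13): every subset of size < 3 is a flat, plus E itself.
Count = (13 choose 0) + (13 choose 1) + (13 choose 2) + 1
     = 1 + 13 + 78 + 1
     = 93.

93


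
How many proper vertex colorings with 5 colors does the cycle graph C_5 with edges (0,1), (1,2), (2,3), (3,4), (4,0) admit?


P(C_5, k) = (k-1)^5 + (-1)^5*(k-1).
P(5) = (4)^5 - 4
= 1024 - 4 = 1020.

1020


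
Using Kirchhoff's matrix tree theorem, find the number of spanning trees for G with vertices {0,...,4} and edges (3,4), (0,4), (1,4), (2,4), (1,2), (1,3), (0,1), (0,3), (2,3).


By Kirchhoff's matrix tree theorem, the number of spanning trees equals
the determinant of any cofactor of the Laplacian matrix L.
G has 5 vertices and 9 edges.
Computing the (4 x 4) cofactor determinant gives 75.

75


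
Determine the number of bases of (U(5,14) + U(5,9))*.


(M1+M2)* = M1* + M2*.
M1* = U(9,14), bases: C(14,9) = 2002.
M2* = U(4,9), bases: C(9,4) = 126.
|B(M*)| = 2002 * 126 = 252252.

252252


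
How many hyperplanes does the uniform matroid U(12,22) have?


Hyperplanes of U(12,22) are flats of rank 11.
In a uniform matroid, these are exactly the (11)-element subsets.
Count = C(22,11) = 705432.

705432


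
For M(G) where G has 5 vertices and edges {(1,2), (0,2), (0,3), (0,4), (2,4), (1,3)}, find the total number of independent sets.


An independent set in a graphic matroid is an acyclic edge subset.
G has 5 vertices and 6 edges.
Enumerate all 2^6 = 64 subsets, checking for acyclicity.
Total independent sets = 52.

52


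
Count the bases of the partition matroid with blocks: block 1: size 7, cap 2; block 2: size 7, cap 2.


A basis picks exactly ci elements from block i.
Number of bases = product of C(|Si|, ci).
= C(7,2) * C(7,2)
= 21 * 21
= 441.

441


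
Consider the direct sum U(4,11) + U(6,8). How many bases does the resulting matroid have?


Bases of a direct sum M1 + M2: |B| = |B(M1)| * |B(M2)|.
|B(U(4,11))| = C(11,4) = 330.
|B(U(6,8))| = C(8,6) = 28.
Total bases = 330 * 28 = 9240.

9240


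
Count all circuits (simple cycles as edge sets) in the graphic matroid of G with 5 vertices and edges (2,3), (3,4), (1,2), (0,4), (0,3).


A circuit in a graphic matroid = edge set of a simple cycle.
G has 5 vertices and 5 edges.
Enumerating all minimal edge subsets forming cycles...
Total circuits found: 1.

1


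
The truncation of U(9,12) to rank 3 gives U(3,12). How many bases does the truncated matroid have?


Truncating U(9,12) to rank 3 gives U(3,12).
Bases of U(3,12) are all 3-element subsets of 12 elements.
Number of bases = C(12,3) = 12! / (3! * 9!) = 220.

220


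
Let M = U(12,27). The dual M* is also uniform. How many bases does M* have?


The dual of U(r,n) is U(n-r, n) = U(15,27).
Bases of U(15,27) are all (15)-element subsets.
|B(M*)| = C(27,15) = 17383860.

17383860


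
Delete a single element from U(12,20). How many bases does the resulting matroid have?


Deleting e from U(12,20) gives U(12,19) since n > r.
Bases of U(12,19) = C(19,12) = 50388.

50388


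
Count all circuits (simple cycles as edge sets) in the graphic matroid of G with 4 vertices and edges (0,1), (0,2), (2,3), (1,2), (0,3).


A circuit in a graphic matroid = edge set of a simple cycle.
G has 4 vertices and 5 edges.
Enumerating all minimal edge subsets forming cycles...
Total circuits found: 3.

3


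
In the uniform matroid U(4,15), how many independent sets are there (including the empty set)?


Independent sets of U(4,15) are all subsets of size <= 4.
Count = C(15,0) + C(15,1) + C(15,2) + C(15,3) + C(15,4)
     = 1 + 15 + 105 + 455 + 1365
     = 1941.

1941


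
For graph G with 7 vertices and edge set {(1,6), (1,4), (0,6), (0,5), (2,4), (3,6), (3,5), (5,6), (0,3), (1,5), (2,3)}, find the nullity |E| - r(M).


Cycle rank (nullity) = |E| - r(M) = |E| - (|V| - c).
|E| = 11, |V| = 7, c = 1.
Nullity = 11 - (7 - 1) = 11 - 6 = 5.

5


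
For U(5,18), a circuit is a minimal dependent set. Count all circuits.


In U(5,18), circuits are the (6)-element subsets.
Any set of 6 elements is dependent, and removing any one element gives
an independent set of size 5, so it is a minimal dependent set.
Number of circuits = C(18,6) = 18! / (6! * 12!) = 18564.

18564


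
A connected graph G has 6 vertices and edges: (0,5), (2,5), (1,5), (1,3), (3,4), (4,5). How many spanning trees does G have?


By Kirchhoff's matrix tree theorem, the number of spanning trees equals
the determinant of any cofactor of the Laplacian matrix L.
G has 6 vertices and 6 edges.
Computing the (5 x 5) cofactor determinant gives 4.

4


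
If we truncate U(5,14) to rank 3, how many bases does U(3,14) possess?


Truncating U(5,14) to rank 3 gives U(3,14).
Bases of U(3,14) are all 3-element subsets of 14 elements.
Number of bases = C(14,3) = (14 * 13 * 12) / (1 * 2 * 3) = 364.

364


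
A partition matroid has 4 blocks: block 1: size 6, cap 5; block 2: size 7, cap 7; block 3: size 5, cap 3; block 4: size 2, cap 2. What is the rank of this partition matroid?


Rank of a partition matroid = sum of min(|Si|, ci) for each block.
= min(6,5) + min(7,7) + min(5,3) + min(2,2)
= 5 + 7 + 3 + 2
= 17.

17


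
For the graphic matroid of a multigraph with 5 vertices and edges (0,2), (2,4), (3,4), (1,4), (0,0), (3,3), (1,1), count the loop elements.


In a graphic matroid, a loop is a self-loop edge (u,u) with rank 0.
Examining all 7 edges for self-loops...
Self-loops found: (0,0), (3,3), (1,1)
Number of loops = 3.

3


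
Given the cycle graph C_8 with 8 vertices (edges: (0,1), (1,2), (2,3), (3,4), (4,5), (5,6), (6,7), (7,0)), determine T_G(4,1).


T(C_8; x,y) = x + x^2 + ... + x^(7) + y.
T(4,1) = 4^1 + 4^2 + 4^3 + 4^4 + 4^5 + 4^6 + 4^7 + 1
= 4 + 16 + 64 + 256 + 1024 + 4096 + 16384 + 1
= 21845.

21845


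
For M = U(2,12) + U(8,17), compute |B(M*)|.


(M1+M2)* = M1* + M2*.
M1* = U(10,12), bases: C(12,10) = 66.
M2* = U(9,17), bases: C(17,9) = 24310.
|B(M*)| = 66 * 24310 = 1604460.

1604460


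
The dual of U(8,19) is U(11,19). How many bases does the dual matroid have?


The dual of U(r,n) is U(n-r, n) = U(11,19).
Bases of U(11,19) are all (11)-element subsets.
|B(M*)| = C(19,11) = 75582.

75582


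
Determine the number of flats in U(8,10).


Flats of U(8,10): every subset of size < 8 is a flat, plus E itself.
Count = C(10,0) + C(10,1) + C(10,2) + C(10,3) + C(10,4) + C(10,5) + C(10,6) + C(10,7) + 1
     = 1 + 10 + 45 + 120 + 210 + 252 + 210 + 120 + 1
     = 969.

969


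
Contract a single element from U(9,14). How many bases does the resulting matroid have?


Contracting e from U(9,14) gives U(8,13).
Bases of U(8,13) = C(13,8) = 1287.

1287


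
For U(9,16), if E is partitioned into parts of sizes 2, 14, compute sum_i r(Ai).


r(Ai) = min(|Ai|, 9) for each part.
Sum = min(2,9) + min(14,9)
    = 2 + 9
    = 11.

11


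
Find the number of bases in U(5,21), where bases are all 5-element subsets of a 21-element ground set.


Bases of U(5,21) are all 5-element subsets of the 21-element ground set.
Number of bases = C(21,5).
C(21,5) = 20349.

20349


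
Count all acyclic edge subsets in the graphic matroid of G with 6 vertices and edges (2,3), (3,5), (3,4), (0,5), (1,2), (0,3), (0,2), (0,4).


An independent set in a graphic matroid is an acyclic edge subset.
G has 6 vertices and 8 edges.
Enumerate all 2^8 = 256 subsets, checking for acyclicity.
Total independent sets = 162.

162


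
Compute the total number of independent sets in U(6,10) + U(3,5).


For a direct sum, |I(M1+M2)| = |I(M1)| * |I(M2)|.
|I(U(6,10))| = sum C(10,k) for k=0..6 = 848.
|I(U(3,5))| = sum C(5,k) for k=0..3 = 26.
Total = 848 * 26 = 22048.

22048


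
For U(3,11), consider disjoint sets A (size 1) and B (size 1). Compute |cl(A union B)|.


|A union B| = 1 + 1 = 2 (disjoint).
In U(3,11), cl(S) = S if |S| < 3, else cl(S) = E.
Since 2 < 3, cl(A union B) = A union B.
|cl(A union B)| = 2.

2


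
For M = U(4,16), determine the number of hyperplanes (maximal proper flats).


Hyperplanes of U(4,16) are flats of rank 3.
In a uniform matroid, these are exactly the (3)-element subsets.
Count = C(16,3) = 16! / (3! * 13!) = 560.

560


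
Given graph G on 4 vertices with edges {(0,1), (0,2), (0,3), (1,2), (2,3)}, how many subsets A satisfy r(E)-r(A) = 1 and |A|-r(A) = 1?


R(x,y) = sum over A in 2^E of x^(r(E)-r(A)) * y^(|A|-r(A)).
G has 4 vertices, 5 edges. r(E) = 3.
Enumerate all 2^5 = 32 subsets.
Count subsets with r(E)-r(A)=1 and |A|-r(A)=1: 2.

2


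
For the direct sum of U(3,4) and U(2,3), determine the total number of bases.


Bases of a direct sum M1 + M2: |B| = |B(M1)| * |B(M2)|.
|B(U(3,4))| = C(4,3) = 4.
|B(U(2,3))| = C(3,2) = 3.
Total bases = 4 * 3 = 12.

12


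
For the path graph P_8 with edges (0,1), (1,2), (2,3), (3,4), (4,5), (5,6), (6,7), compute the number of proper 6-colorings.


P(P_8, k) = k * (k-1)^(7).
P(6) = 6 * 5^7 = 6 * 78125 = 468750.

468750


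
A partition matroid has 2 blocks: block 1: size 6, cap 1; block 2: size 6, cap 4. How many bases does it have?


A basis picks exactly ci elements from block i.
Number of bases = product of C(|Si|, ci).
= C(6,1) * C(6,4)
= 6 * 15
= 90.

90


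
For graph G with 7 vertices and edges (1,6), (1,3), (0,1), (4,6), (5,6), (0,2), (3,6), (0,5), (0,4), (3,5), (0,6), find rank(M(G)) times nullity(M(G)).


r(M) = |V| - c = 7 - 1 = 6.
nullity = |E| - r(M) = 11 - 6 = 5.
Product = 6 * 5 = 30.

30


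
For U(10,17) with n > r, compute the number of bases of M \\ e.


Deleting e from U(10,17) gives U(10,16) since n > r.
Bases of U(10,16) = C(16,10) = 8008.

8008


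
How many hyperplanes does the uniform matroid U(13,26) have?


Hyperplanes of U(13,26) are flats of rank 12.
In a uniform matroid, these are exactly the (12)-element subsets.
Count = C(26,12) = 9657700.

9657700


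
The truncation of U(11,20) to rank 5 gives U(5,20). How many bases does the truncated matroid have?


Truncating U(11,20) to rank 5 gives U(5,20).
Bases of U(5,20) are all 5-element subsets of 20 elements.
Number of bases = (20 choose 5) = 15504.

15504


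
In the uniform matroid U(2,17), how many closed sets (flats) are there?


Flats of U(2,17): every subset of size < 2 is a flat, plus E itself.
Count = (17 choose 0) + (17 choose 1) + 1
     = 1 + 17 + 1
     = 19.

19


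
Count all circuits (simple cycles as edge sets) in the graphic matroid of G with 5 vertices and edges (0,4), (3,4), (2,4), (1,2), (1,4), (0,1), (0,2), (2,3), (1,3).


A circuit in a graphic matroid = edge set of a simple cycle.
G has 5 vertices and 9 edges.
Enumerating all minimal edge subsets forming cycles...
Total circuits found: 22.

22


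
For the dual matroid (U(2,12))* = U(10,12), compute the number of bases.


The dual of U(r,n) is U(n-r, n) = U(10,12).
Bases of U(10,12) are all (10)-element subsets.
|B(M*)| = C(12,10) = 12! / (10! * 2!) = 66.

66


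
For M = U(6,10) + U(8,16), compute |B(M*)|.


(M1+M2)* = M1* + M2*.
M1* = U(4,10), bases: C(10,4) = 210.
M2* = U(8,16), bases: C(16,8) = 12870.
|B(M*)| = 210 * 12870 = 2702700.

2702700


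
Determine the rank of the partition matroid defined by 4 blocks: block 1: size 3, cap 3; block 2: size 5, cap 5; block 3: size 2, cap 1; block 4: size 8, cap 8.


Rank of a partition matroid = sum of min(|Si|, ci) for each block.
= min(3,3) + min(5,5) + min(2,1) + min(8,8)
= 3 + 5 + 1 + 8
= 17.

17


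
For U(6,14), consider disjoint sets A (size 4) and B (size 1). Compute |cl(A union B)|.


|A union B| = 4 + 1 = 5 (disjoint).
In U(6,14), cl(S) = S if |S| < 6, else cl(S) = E.
Since 5 < 6, cl(A union B) = A union B.
|cl(A union B)| = 5.

5


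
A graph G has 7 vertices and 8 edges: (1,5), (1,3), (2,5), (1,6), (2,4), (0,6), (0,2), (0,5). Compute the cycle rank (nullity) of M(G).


Cycle rank (nullity) = |E| - r(M) = |E| - (|V| - c).
|E| = 8, |V| = 7, c = 1.
Nullity = 8 - (7 - 1) = 8 - 6 = 2.

2


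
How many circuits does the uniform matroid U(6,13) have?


In U(6,13), circuits are the (7)-element subsets.
Any set of 7 elements is dependent, and removing any one element gives
an independent set of size 6, so it is a minimal dependent set.
Number of circuits = C(13,7) = 13! / (7! * 6!) = 1716.

1716


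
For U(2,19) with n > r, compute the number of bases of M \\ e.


Deleting e from U(2,19) gives U(2,18) since n > r.
Bases of U(2,18) = (18 choose 2) = 153.

153


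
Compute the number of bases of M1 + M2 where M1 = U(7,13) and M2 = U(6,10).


Bases of a direct sum M1 + M2: |B| = |B(M1)| * |B(M2)|.
|B(U(7,13))| = C(13,7) = 1716.
|B(U(6,10))| = C(10,6) = 210.
Total bases = 1716 * 210 = 360360.

360360


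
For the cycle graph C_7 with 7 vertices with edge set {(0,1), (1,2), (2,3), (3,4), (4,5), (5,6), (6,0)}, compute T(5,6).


T(C_7; x,y) = x + x^2 + ... + x^(6) + y.
T(5,6) = 5^1 + 5^2 + 5^3 + 5^4 + 5^5 + 5^6 + 6
= 5 + 25 + 125 + 625 + 3125 + 15625 + 6
= 19536.

19536


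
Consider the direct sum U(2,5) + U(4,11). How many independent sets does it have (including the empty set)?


For a direct sum, |I(M1+M2)| = |I(M1)| * |I(M2)|.
|I(U(2,5))| = sum C(5,k) for k=0..2 = 16.
|I(U(4,11))| = sum C(11,k) for k=0..4 = 562.
Total = 16 * 562 = 8992.

8992


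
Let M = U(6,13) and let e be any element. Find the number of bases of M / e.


Contracting e from U(6,13) gives U(5,12).
Bases of U(5,12) = (12 choose 5) = 792.

792


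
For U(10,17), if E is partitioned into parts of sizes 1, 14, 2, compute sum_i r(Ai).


r(Ai) = min(|Ai|, 10) for each part.
Sum = min(1,10) + min(14,10) + min(2,10)
    = 1 + 10 + 2
    = 13.

13


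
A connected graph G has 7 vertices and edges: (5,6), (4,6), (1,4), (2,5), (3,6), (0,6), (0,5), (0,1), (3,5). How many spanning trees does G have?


By Kirchhoff's matrix tree theorem, the number of spanning trees equals
the determinant of any cofactor of the Laplacian matrix L.
G has 7 vertices and 9 edges.
Computing the (6 x 6) cofactor determinant gives 29.

29


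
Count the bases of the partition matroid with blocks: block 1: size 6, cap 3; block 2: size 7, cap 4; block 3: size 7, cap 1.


A basis picks exactly ci elements from block i.
Number of bases = product of C(|Si|, ci).
= C(6,3) * C(7,4) * C(7,1)
= 20 * 35 * 7
= 4900.

4900


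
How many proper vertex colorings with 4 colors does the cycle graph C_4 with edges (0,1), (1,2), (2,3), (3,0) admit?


P(C_4, k) = (k-1)^4 + (-1)^4*(k-1).
P(4) = (3)^4 + 3
= 81 + 3 = 84.

84


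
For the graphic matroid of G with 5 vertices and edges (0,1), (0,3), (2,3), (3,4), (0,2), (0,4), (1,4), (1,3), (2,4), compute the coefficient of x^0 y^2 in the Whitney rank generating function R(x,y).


R(x,y) = sum over A in 2^E of x^(r(E)-r(A)) * y^(|A|-r(A)).
G has 5 vertices, 9 edges. r(E) = 4.
Enumerate all 2^9 = 512 subsets.
Count subsets with r(E)-r(A)=0 and |A|-r(A)=2: 82.

82


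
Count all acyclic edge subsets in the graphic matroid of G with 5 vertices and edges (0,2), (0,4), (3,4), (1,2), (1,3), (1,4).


An independent set in a graphic matroid is an acyclic edge subset.
G has 5 vertices and 6 edges.
Enumerate all 2^6 = 64 subsets, checking for acyclicity.
Total independent sets = 52.

52


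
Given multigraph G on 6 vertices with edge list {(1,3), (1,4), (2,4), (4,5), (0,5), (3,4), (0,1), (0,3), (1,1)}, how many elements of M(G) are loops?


In a graphic matroid, a loop is a self-loop edge (u,u) with rank 0.
Examining all 9 edges for self-loops...
Self-loops found: (1,1)
Number of loops = 1.

1


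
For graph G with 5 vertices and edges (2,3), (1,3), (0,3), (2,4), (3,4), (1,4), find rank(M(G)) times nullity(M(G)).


r(M) = |V| - c = 5 - 1 = 4.
nullity = |E| - r(M) = 6 - 4 = 2.
Product = 4 * 2 = 8.

8


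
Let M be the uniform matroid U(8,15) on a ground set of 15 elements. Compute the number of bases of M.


Bases of U(8,15) are all 8-element subsets of the 15-element ground set.
Number of bases = C(15,8).
C(15,8) = 15! / (8! * 7!) = 6435.

6435


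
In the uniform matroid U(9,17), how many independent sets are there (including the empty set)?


Independent sets of U(9,17) are all subsets of size <= 9.
Count = C(17,0) + C(17,1) + C(17,2) + C(17,3) + C(17,4) + C(17,5) + C(17,6) + C(17,7) + C(17,8) + C(17,9)
     = 1 + 17 + 136 + 680 + 2380 + 6188 + 12376 + 19448 + 24310 + 24310
     = 89846.

89846


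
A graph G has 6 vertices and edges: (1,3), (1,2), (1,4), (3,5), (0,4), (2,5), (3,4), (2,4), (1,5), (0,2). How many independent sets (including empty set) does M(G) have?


An independent set in a graphic matroid is an acyclic edge subset.
G has 6 vertices and 10 edges.
Enumerate all 2^10 = 1024 subsets, checking for acyclicity.
Total independent sets = 454.

454


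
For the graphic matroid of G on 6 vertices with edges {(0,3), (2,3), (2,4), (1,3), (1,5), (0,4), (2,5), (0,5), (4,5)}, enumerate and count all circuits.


A circuit in a graphic matroid = edge set of a simple cycle.
G has 6 vertices and 9 edges.
Enumerating all minimal edge subsets forming cycles...
Total circuits found: 13.

13


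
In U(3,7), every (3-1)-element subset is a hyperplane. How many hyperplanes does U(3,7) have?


Hyperplanes of U(3,7) are flats of rank 2.
In a uniform matroid, these are exactly the (2)-element subsets.
Count = C(7,2) = 7! / (2! * 5!) = 21.

21


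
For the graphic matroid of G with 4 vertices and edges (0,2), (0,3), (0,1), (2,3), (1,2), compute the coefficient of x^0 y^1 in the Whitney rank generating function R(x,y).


R(x,y) = sum over A in 2^E of x^(r(E)-r(A)) * y^(|A|-r(A)).
G has 4 vertices, 5 edges. r(E) = 3.
Enumerate all 2^5 = 32 subsets.
Count subsets with r(E)-r(A)=0 and |A|-r(A)=1: 5.

5


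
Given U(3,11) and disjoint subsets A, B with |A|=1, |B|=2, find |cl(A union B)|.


|A union B| = 1 + 2 = 3 (disjoint).
In U(3,11), cl(S) = S if |S| < 3, else cl(S) = E.
Since 3 >= 3, cl(A union B) = E.
|cl(A union B)| = 11.

11


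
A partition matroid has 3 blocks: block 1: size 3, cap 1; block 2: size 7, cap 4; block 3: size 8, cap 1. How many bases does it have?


A basis picks exactly ci elements from block i.
Number of bases = product of C(|Si|, ci).
= C(3,1) * C(7,4) * C(8,1)
= 3 * 35 * 8
= 840.

840


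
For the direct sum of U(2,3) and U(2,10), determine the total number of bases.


Bases of a direct sum M1 + M2: |B| = |B(M1)| * |B(M2)|.
|B(U(2,3))| = C(3,2) = 3.
|B(U(2,10))| = C(10,2) = 45.
Total bases = 3 * 45 = 135.

135


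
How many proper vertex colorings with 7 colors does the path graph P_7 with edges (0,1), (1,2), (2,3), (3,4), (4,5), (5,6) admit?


P(P_7, k) = k * (k-1)^(6).
P(7) = 7 * 6^6 = 7 * 46656 = 326592.

326592


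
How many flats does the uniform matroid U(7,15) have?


Flats of U(7,15): every subset of size < 7 is a flat, plus E itself.
Count = (15 choose 0) + (15 choose 1) + (15 choose 2) + (15 choose 3) + (15 choose 4) + (15 choose 5) + (15 choose 6) + 1
     = 1 + 15 + 105 + 455 + 1365 + 3003 + 5005 + 1
     = 9950.

9950


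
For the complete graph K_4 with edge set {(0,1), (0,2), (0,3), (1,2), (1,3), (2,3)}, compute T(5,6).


T(K_4; x,y) = x^3 + 3x^2 + 4xy + 2x + y^3 + 3y^2 + 2y.
Substituting x=5, y=6:
= 125 + 75 + 120 + 10 + 216 + 108 + 12
= 666.

666


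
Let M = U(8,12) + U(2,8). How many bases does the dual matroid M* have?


(M1+M2)* = M1* + M2*.
M1* = U(4,12), bases: C(12,4) = 495.
M2* = U(6,8), bases: C(8,6) = 28.
|B(M*)| = 495 * 28 = 13860.

13860


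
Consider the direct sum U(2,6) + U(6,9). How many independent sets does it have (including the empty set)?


For a direct sum, |I(M1+M2)| = |I(M1)| * |I(M2)|.
|I(U(2,6))| = sum C(6,k) for k=0..2 = 22.
|I(U(6,9))| = sum C(9,k) for k=0..6 = 466.
Total = 22 * 466 = 10252.

10252


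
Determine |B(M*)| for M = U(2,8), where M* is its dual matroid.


The dual of U(r,n) is U(n-r, n) = U(6,8).
Bases of U(6,8) are all (6)-element subsets.
|B(M*)| = (8 choose 6) = 28.

28


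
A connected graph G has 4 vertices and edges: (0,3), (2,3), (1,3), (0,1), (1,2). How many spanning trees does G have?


By Kirchhoff's matrix tree theorem, the number of spanning trees equals
the determinant of any cofactor of the Laplacian matrix L.
G has 4 vertices and 5 edges.
Computing the (3 x 3) cofactor determinant gives 8.

8


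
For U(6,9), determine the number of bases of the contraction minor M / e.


Contracting e from U(6,9) gives U(5,8).
Bases of U(5,8) = C(8,5) = 56.

56


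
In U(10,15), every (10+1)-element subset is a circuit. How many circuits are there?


In U(10,15), circuits are the (11)-element subsets.
Any set of 11 elements is dependent, and removing any one element gives
an independent set of size 10, so it is a minimal dependent set.
Number of circuits = (15 choose 11) = 1365.

1365


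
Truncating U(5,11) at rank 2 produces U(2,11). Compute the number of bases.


Truncating U(5,11) to rank 2 gives U(2,11).
Bases of U(2,11) are all 2-element subsets of 11 elements.
Number of bases = (11 choose 2) = 55.

55


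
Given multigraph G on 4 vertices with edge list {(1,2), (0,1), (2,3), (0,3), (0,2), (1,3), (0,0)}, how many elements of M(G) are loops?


In a graphic matroid, a loop is a self-loop edge (u,u) with rank 0.
Examining all 7 edges for self-loops...
Self-loops found: (0,0)
Number of loops = 1.

1


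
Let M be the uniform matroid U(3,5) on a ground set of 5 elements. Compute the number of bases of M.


Bases of U(3,5) are all 3-element subsets of the 5-element ground set.
Number of bases = C(5,3).
(5 choose 3) = 10.

10


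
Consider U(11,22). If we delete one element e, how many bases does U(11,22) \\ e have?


Deleting e from U(11,22) gives U(11,21) since n > r.
Bases of U(11,21) = (21 choose 11) = 352716.

352716


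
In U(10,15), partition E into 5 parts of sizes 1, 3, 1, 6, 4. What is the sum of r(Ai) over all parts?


r(Ai) = min(|Ai|, 10) for each part.
Sum = min(1,10) + min(3,10) + min(1,10) + min(6,10) + min(4,10)
    = 1 + 3 + 1 + 6 + 4
    = 15.

15


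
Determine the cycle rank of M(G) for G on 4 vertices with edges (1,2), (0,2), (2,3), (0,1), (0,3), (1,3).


Cycle rank (nullity) = |E| - r(M) = |E| - (|V| - c).
|E| = 6, |V| = 4, c = 1.
Nullity = 6 - (4 - 1) = 6 - 3 = 3.

3


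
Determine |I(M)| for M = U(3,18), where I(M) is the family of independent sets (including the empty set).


Independent sets of U(3,18) are all subsets of size <= 3.
Count = C(18,0) + C(18,1) + C(18,2) + C(18,3)
     = 1 + 18 + 153 + 816
     = 988.

988


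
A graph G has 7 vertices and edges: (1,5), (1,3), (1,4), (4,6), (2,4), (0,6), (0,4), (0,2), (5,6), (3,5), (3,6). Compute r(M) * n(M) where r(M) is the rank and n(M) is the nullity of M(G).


r(M) = |V| - c = 7 - 1 = 6.
nullity = |E| - r(M) = 11 - 6 = 5.
Product = 6 * 5 = 30.

30


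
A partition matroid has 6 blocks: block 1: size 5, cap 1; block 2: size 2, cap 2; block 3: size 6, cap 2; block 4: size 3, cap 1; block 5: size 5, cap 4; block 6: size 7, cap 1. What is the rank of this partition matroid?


Rank of a partition matroid = sum of min(|Si|, ci) for each block.
= min(5,1) + min(2,2) + min(6,2) + min(3,1) + min(5,4) + min(7,1)
= 1 + 2 + 2 + 1 + 4 + 1
= 11.

11


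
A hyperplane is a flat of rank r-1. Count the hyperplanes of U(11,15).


Hyperplanes of U(11,15) are flats of rank 10.
In a uniform matroid, these are exactly the (10)-element subsets.
Count = C(15,10) = 3003.

3003


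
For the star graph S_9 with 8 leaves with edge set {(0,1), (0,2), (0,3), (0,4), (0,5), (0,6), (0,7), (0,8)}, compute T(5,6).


A star on 9 vertices is a tree with 8 edges.
T(x,y) = x^(8) for any tree.
T(5,6) = 5^8 = 390625.

390625


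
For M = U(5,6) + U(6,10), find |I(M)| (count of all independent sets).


For a direct sum, |I(M1+M2)| = |I(M1)| * |I(M2)|.
|I(U(5,6))| = sum C(6,k) for k=0..5 = 63.
|I(U(6,10))| = sum C(10,k) for k=0..6 = 848.
Total = 63 * 848 = 53424.

53424


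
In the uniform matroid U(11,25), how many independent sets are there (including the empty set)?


Independent sets of U(11,25) are all subsets of size <= 11.
Count = (25 choose 0) + (25 choose 1) + (25 choose 2) + (25 choose 3) + (25 choose 4) + (25 choose 5) + (25 choose 6) + (25 choose 7) + (25 choose 8) + (25 choose 9) + (25 choose 10) + (25 choose 11)
     = 1 + 25 + 300 + 2300 + 12650 + 53130 + 177100 + 480700 + 1081575 + 2042975 + 3268760 + 4457400
     = 11576916.

11576916


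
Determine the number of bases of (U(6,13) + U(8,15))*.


(M1+M2)* = M1* + M2*.
M1* = U(7,13), bases: C(13,7) = 1716.
M2* = U(7,15), bases: C(15,7) = 6435.
|B(M*)| = 1716 * 6435 = 11042460.

11042460


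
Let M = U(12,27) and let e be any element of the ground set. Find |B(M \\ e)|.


Deleting e from U(12,27) gives U(12,26) since n > r.
Bases of U(12,26) = C(26,12) = 9657700.

9657700


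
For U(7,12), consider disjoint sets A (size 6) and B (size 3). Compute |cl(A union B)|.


|A union B| = 6 + 3 = 9 (disjoint).
In U(7,12), cl(S) = S if |S| < 7, else cl(S) = E.
Since 9 >= 7, cl(A union B) = E.
|cl(A union B)| = 12.

12


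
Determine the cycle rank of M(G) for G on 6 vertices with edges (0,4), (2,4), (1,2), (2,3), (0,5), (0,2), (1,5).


Cycle rank (nullity) = |E| - r(M) = |E| - (|V| - c).
|E| = 7, |V| = 6, c = 1.
Nullity = 7 - (6 - 1) = 7 - 5 = 2.

2


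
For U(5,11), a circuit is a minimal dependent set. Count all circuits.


In U(5,11), circuits are the (6)-element subsets.
Any set of 6 elements is dependent, and removing any one element gives
an independent set of size 5, so it is a minimal dependent set.
Number of circuits = C(11,6) = 11! / (6! * 5!) = 462.

462


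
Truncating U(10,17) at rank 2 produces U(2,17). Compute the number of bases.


Truncating U(10,17) to rank 2 gives U(2,17).
Bases of U(2,17) are all 2-element subsets of 17 elements.
Number of bases = C(17,2) = 17! / (2! * 15!) = 136.

136


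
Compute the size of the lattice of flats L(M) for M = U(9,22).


Flats of U(9,22): every subset of size < 9 is a flat, plus E itself.
Count = (22 choose 0) + (22 choose 1) + (22 choose 2) + (22 choose 3) + (22 choose 4) + (22 choose 5) + (22 choose 6) + (22 choose 7) + (22 choose 8) + 1
     = 1 + 22 + 231 + 1540 + 7315 + 26334 + 74613 + 170544 + 319770 + 1
     = 600371.

600371
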